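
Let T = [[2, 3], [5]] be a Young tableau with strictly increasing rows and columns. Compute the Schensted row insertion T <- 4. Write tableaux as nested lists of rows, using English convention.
4 is larger than every entry of row 1, so it is appended to row 1. The new tableau is [[2, 3, 4], [5]].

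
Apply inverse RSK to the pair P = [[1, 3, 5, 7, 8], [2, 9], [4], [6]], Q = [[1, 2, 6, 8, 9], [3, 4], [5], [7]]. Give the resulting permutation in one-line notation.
6 9 2 4 3 5 1 7 8

Reverse the RSK construction: for i from n down to 1, find the cell of Q containing i, remove the entry at that cell from P, and reverse-bump it up through P; the value ejected from row 1 is w(i).

Step i=9: Q has 9 at row 1, column 5; remove that cell from P, ejecting 8. So w(9) = 8. P is now [[1, 3, 5, 7], [2, 9], [4], [6]].
Step i=8: Q has 8 at row 1, column 4; remove that cell from P, ejecting 7. So w(8) = 7. P is now [[1, 3, 5], [2, 9], [4], [6]].
Step i=7: Q has 7 at row 4, column 1; remove 6 from row 4 of P and reverse-bump: 6 enters row 3 and ejects 4; 4 enters row 2 and ejects 2; 2 enters row 1 and ejects 1. So w(7) = 1. P is now [[2, 3, 5], [4, 9], [6]].
Step i=6: Q has 6 at row 1, column 3; remove that cell from P, ejecting 5. So w(6) = 5. P is now [[2, 3], [4, 9], [6]].
Step i=5: Q has 5 at row 3, column 1; remove 6 from row 3 of P and reverse-bump: 6 enters row 2 and ejects 4; 4 enters row 1 and ejects 3. So w(5) = 3. P is now [[2, 4], [6, 9]].
Step i=4: Q has 4 at row 2, column 2; remove 9 from row 2 of P and reverse-bump: 9 enters row 1 and ejects 4. So w(4) = 4. P is now [[2, 9], [6]].
Step i=3: Q has 3 at row 2, column 1; remove 6 from row 2 of P and reverse-bump: 6 enters row 1 and ejects 2. So w(3) = 2. P is now [[6, 9]].
Step i=2: Q has 2 at row 1, column 2; remove that cell from P, ejecting 9. So w(2) = 9. P is now [[6]].
Step i=1: Q has 1 at row 1, column 1; remove that cell from P, ejecting 6. So w(1) = 6. P is now [].

So w = 6 9 2 4 3 5 1 7 8.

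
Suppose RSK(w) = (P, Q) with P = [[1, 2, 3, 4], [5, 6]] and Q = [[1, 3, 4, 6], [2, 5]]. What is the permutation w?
5 1 2 6 3 4

Reverse RSK: for i = n, n-1, ..., 1, locate i in Q, remove the corresponding corner cell from P, and reverse-bump its entry up through P; the value ejected from row 1 is w(i).

So w = 5 1 2 6 3 4.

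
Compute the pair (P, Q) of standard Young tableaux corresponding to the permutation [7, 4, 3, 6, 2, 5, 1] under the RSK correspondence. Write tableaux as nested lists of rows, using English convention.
Insert each entry of the permutation into P by Schensted row insertion, recording in Q the position of each new cell.

Insert 7: appended to row 1. P = [[7]].
Insert 4: 4 bumps 7 from row 1; 7 starts row 2. P = [[4], [7]].
Insert 3: 3 bumps 4 from row 1; 4 bumps 7 from row 2; 7 starts row 3. P = [[3], [4], [7]].
Insert 6: appended to row 1. P = [[3, 6], [4], [7]].
Insert 2: 2 bumps 3 from row 1; 3 bumps 4 from row 2; 4 bumps 7 from row 3; 7 starts row 4. P = [[2, 6], [3], [4], [7]].
Insert 5: 5 bumps 6 from row 1; 6 appends to row 2. P = [[2, 5], [3, 6], [4], [7]].
Insert 1: 1 bumps 2 from row 1; 2 bumps 3 from row 2; 3 bumps 4 from row 3; 4 bumps 7 from row 4; 7 starts row 5. P = [[1, 5], [2, 6], [3], [4], [7]].

So P = [[1, 5], [2, 6], [3], [4], [7]], Q = [[1, 4], [2, 6], [3], [5], [7]].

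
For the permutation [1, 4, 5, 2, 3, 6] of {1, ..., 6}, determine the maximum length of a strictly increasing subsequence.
4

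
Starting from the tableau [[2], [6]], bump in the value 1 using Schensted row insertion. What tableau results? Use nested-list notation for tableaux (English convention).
In row 1, 1 replaces 2 (the leftmost entry greater than 1); 2 is bumped to row 2. In row 2, 2 replaces 6 (the leftmost entry greater than 2); 6 is bumped to row 3. 6 starts a new row 3. The new tableau is [[1], [2], [6]].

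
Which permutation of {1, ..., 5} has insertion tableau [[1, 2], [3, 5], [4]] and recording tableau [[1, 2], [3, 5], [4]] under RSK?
Reverse the RSK construction: for i from n down to 1, find the cell of Q containing i, remove the entry at that cell from P, and reverse-bump it up through P; the value ejected from row 1 is w(i).

Step i=5: Q has 5 at row 2, column 2; remove 5 from row 2 of P and reverse-bump: 5 enters row 1 and ejects 2. So w(5) = 2. P is now [[1, 5], [3], [4]].
Step i=4: Q has 4 at row 3, column 1; remove 4 from row 3 of P and reverse-bump: 4 enters row 2 and ejects 3; 3 enters row 1 and ejects 1. So w(4) = 1. P is now [[3, 5], [4]].
Step i=3: Q has 3 at row 2, column 1; remove 4 from row 2 of P and reverse-bump: 4 enters row 1 and ejects 3. So w(3) = 3. P is now [[4, 5]].
Step i=2: Q has 2 at row 1, column 2; remove that cell from P, ejecting 5. So w(2) = 5. P is now [[4]].
Step i=1: Q has 1 at row 1, column 1; remove that cell from P, ejecting 4. So w(1) = 4. P is now [].

So w = 4 5 3 1 2.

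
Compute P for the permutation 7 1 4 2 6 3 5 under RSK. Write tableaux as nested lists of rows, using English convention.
Insert 7: appended to row 1. P = [[7]].
Insert 1: 1 bumps 7 from row 1; 7 starts row 2. P = [[1], [7]].
Insert 4: appended to row 1. P = [[1, 4], [7]].
Insert 2: 2 bumps 4 from row 1; 4 bumps 7 from row 2; 7 starts row 3. P = [[1, 2], [4], [7]].
Insert 6: appended to row 1. P = [[1, 2, 6], [4], [7]].
Insert 3: 3 bumps 6 from row 1; 6 appends to row 2. P = [[1, 2, 3], [4, 6], [7]].
Insert 5: appended to row 1. P = [[1, 2, 3, 5], [4, 6], [7]].

So P = [[1, 2, 3, 5], [4, 6], [7]].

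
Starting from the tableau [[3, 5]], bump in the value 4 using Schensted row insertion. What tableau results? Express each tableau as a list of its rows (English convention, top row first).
[[3, 4], [5]]

In row 1, 4 replaces 5 (the leftmost entry greater than 4); 5 is bumped to row 2. 5 starts a new row 2. The new tableau is [[3, 4], [5]].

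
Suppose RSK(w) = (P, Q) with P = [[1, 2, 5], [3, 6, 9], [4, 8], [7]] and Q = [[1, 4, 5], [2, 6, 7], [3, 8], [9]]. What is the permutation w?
Reverse the RSK construction: for i from n down to 1, find the cell of Q containing i, remove the entry at that cell from P, and reverse-bump it up through P; the value ejected from row 1 is w(i).

Step i=9: Q has 9 at row 4, column 1; remove 7 from row 4 of P and reverse-bump: 7 enters row 3 and ejects 4; 4 enters row 2 and ejects 3; 3 enters row 1 and ejects 2. So w(9) = 2. P is now [[1, 3, 5], [4, 6, 9], [7, 8]].
Step i=8: Q has 8 at row 3, column 2; remove 8 from row 3 of P and reverse-bump: 8 enters row 2 and ejects 6; 6 enters row 1 and ejects 5. So w(8) = 5. P is now [[1, 3, 6], [4, 8, 9], [7]].
Step i=7: Q has 7 at row 2, column 3; remove 9 from row 2 of P and reverse-bump: 9 enters row 1 and ejects 6. So w(7) = 6. P is now [[1, 3, 9], [4, 8], [7]].
Step i=6: Q has 6 at row 2, column 2; remove 8 from row 2 of P and reverse-bump: 8 enters row 1 and ejects 3. So w(6) = 3. P is now [[1, 8, 9], [4], [7]].
Step i=5: Q has 5 at row 1, column 3; remove that cell from P, ejecting 9. So w(5) = 9. P is now [[1, 8], [4], [7]].
Step i=4: Q has 4 at row 1, column 2; remove that cell from P, ejecting 8. So w(4) = 8. P is now [[1], [4], [7]].
Step i=3: Q has 3 at row 3, column 1; remove 7 from row 3 of P and reverse-bump: 7 enters row 2 and ejects 4; 4 enters row 1 and ejects 1. So w(3) = 1. P is now [[4], [7]].
Step i=2: Q has 2 at row 2, column 1; remove 7 from row 2 of P and reverse-bump: 7 enters row 1 and ejects 4. So w(2) = 4. P is now [[7]].
Step i=1: Q has 1 at row 1, column 1; remove that cell from P, ejecting 7. So w(1) = 7. P is now [].

So w = 7 4 1 8 9 3 6 5 2.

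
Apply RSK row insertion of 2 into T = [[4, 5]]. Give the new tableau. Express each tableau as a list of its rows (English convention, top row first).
[[2, 5], [4]]

In row 1, 2 replaces 4 (the leftmost entry greater than 2); 4 is bumped to row 2. 4 starts a new row 2. The new tableau is [[2, 5], [4]].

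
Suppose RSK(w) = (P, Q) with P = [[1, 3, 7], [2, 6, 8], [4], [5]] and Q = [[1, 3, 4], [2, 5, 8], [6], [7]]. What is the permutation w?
Reverse RSK: for i = n, n-1, ..., 1, locate i in Q, remove the corresponding corner cell from P, and reverse-bump its entry up through P; the value ejected from row 1 is w(i).

So w = 5 2 6 8 4 3 1 7.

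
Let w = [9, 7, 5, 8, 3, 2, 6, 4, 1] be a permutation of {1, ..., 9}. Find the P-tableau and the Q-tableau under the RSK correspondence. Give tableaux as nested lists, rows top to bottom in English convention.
P = [[1, 4], [2, 6], [3, 8], [5], [7], [9]], Q = [[1, 4], [2, 7], [3, 8], [5], [6], [9]]

Insert each entry of the permutation into P by Schensted row insertion, recording in Q the position of each new cell.

Insert 9: appended to row 1. P = [[9]].
Insert 7: 7 bumps 9 from row 1; 9 starts row 2. P = [[7], [9]].
Insert 5: 5 bumps 7 from row 1; 7 bumps 9 from row 2; 9 starts row 3. P = [[5], [7], [9]].
Insert 8: appended to row 1. P = [[5, 8], [7], [9]].
Insert 3: 3 bumps 5 from row 1; 5 bumps 7 from row 2; 7 bumps 9 from row 3; 9 starts row 4. P = [[3, 8], [5], [7], [9]].
Insert 2: 2 bumps 3 from row 1; 3 bumps 5 from row 2; 5 bumps 7 from row 3; 7 bumps 9 from row 4; 9 starts row 5. P = [[2, 8], [3], [5], [7], [9]].
Insert 6: 6 bumps 8 from row 1; 8 appends to row 2. P = [[2, 6], [3, 8], [5], [7], [9]].
Insert 4: 4 bumps 6 from row 1; 6 bumps 8 from row 2; 8 appends to row 3. P = [[2, 4], [3, 6], [5, 8], [7], [9]].
Insert 1: 1 bumps 2 from row 1; 2 bumps 3 from row 2; 3 bumps 5 from row 3; 5 bumps 7 from row 4; 7 bumps 9 from row 5; 9 starts row 6. P = [[1, 4], [2, 6], [3, 8], [5], [7], [9]].

So P = [[1, 4], [2, 6], [3, 8], [5], [7], [9]], Q = [[1, 4], [2, 7], [3, 8], [5], [6], [9]].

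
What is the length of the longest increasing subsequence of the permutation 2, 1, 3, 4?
3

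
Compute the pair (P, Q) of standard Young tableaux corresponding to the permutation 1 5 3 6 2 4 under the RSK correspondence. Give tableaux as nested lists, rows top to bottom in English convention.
P = [[1, 2, 4], [3, 6], [5]], Q = [[1, 2, 4], [3, 6], [5]]

Insert each entry of the permutation into P by Schensted row insertion, recording in Q the position of each new cell.

Insert 1: appended to row 1. P = [[1]].
Insert 5: appended to row 1. P = [[1, 5]].
Insert 3: 3 bumps 5 from row 1; 5 starts row 2. P = [[1, 3], [5]].
Insert 6: appended to row 1. P = [[1, 3, 6], [5]].
Insert 2: 2 bumps 3 from row 1; 3 bumps 5 from row 2; 5 starts row 3. P = [[1, 2, 6], [3], [5]].
Insert 4: 4 bumps 6 from row 1; 6 appends to row 2. P = [[1, 2, 4], [3, 6], [5]].

So P = [[1, 2, 4], [3, 6], [5]], Q = [[1, 2, 4], [3, 6], [5]].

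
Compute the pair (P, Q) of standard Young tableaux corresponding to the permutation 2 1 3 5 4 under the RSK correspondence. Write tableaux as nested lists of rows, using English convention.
P = [[1, 3, 4], [2, 5]], Q = [[1, 3, 4], [2, 5]]

Insert each entry of the permutation into P by Schensted row insertion, recording in Q the position of each new cell.

Insert 2: appended to row 1. P = [[2]], Q = [[1]].
Insert 1: 1 bumps 2 from row 1; 2 starts row 2. P = [[1], [2]], Q = [[1], [2]].
Insert 3: appended to row 1. P = [[1, 3], [2]], Q = [[1, 3], [2]].
Insert 5: appended to row 1. P = [[1, 3, 5], [2]], Q = [[1, 3, 4], [2]].
Insert 4: 4 bumps 5 from row 1; 5 appends to row 2. P = [[1, 3, 4], [2, 5]], Q = [[1, 3, 4], [2, 5]].

So P = [[1, 3, 4], [2, 5]], Q = [[1, 3, 4], [2, 5]].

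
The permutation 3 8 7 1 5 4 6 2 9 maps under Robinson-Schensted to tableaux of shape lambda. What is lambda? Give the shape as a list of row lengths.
Row-insert each entry into an empty tableau.

After inserting 3: P = [[3]].
After inserting 8: P = [[3, 8]].
After inserting 7: P = [[3, 7], [8]].
After inserting 1: P = [[1, 7], [3], [8]].
After inserting 5: P = [[1, 5], [3, 7], [8]].
After inserting 4: P = [[1, 4], [3, 5], [7], [8]].
After inserting 6: P = [[1, 4, 6], [3, 5], [7], [8]].
After inserting 2: P = [[1, 2, 6], [3, 4], [5], [7], [8]].
After inserting 9: P = [[1, 2, 6, 9], [3, 4], [5], [7], [8]].

The final insertion tableau P = [[1, 2, 6, 9], [3, 4], [5], [7], [8]] has shape [4, 2, 1, 1, 1].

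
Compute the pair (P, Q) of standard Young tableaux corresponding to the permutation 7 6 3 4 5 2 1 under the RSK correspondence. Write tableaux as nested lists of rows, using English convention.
Insert each entry of the permutation into P by Schensted row insertion, recording in Q the position of each new cell.

Insert 7: appended to row 1. P = [[7]].
Insert 6: 6 bumps 7 from row 1; 7 starts row 2. P = [[6], [7]].
Insert 3: 3 bumps 6 from row 1; 6 bumps 7 from row 2; 7 starts row 3. P = [[3], [6], [7]].
Insert 4: appended to row 1. P = [[3, 4], [6], [7]].
Insert 5: appended to row 1. P = [[3, 4, 5], [6], [7]].
Insert 2: 2 bumps 3 from row 1; 3 bumps 6 from row 2; 6 bumps 7 from row 3; 7 starts row 4. P = [[2, 4, 5], [3], [6], [7]].
Insert 1: 1 bumps 2 from row 1; 2 bumps 3 from row 2; 3 bumps 6 from row 3; 6 bumps 7 from row 4; 7 starts row 5. P = [[1, 4, 5], [2], [3], [6], [7]].

So P = [[1, 4, 5], [2], [3], [6], [7]], Q = [[1, 4, 5], [2], [3], [6], [7]].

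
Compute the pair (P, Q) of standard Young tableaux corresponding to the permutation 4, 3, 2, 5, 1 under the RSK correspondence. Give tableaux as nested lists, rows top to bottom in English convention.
Insert each entry of the permutation into P by Schensted row insertion, recording in Q the position of each new cell.

Insert 4: appended to row 1. P = [[4]].
Insert 3: 3 bumps 4 from row 1; 4 starts row 2. P = [[3], [4]].
Insert 2: 2 bumps 3 from row 1; 3 bumps 4 from row 2; 4 starts row 3. P = [[2], [3], [4]].
Insert 5: appended to row 1. P = [[2, 5], [3], [4]].
Insert 1: 1 bumps 2 from row 1; 2 bumps 3 from row 2; 3 bumps 4 from row 3; 4 starts row 4. P = [[1, 5], [2], [3], [4]].

So P = [[1, 5], [2], [3], [4]], Q = [[1, 4], [2], [3], [5]].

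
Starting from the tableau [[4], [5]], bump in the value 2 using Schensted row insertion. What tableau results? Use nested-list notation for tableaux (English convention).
In row 1, 2 replaces 4 (the leftmost entry greater than 2); 4 is bumped to row 2. In row 2, 4 replaces 5 (the leftmost entry greater than 4); 5 is bumped to row 3. 5 starts a new row 3. The new tableau is [[2], [4], [5]].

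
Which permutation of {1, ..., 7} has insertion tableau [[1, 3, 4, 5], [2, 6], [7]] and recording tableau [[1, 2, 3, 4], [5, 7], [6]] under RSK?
Reverse RSK: for i = n, n-1, ..., 1, locate i in Q, remove the corresponding corner cell from P, and reverse-bump its entry up through P; the value ejected from row 1 is w(i).

So w = 2 3 4 7 6 1 5.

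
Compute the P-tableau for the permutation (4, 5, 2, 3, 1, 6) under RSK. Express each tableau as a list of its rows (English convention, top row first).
P = [[1, 3, 6], [2, 5], [4]]

Insert 4: appended to row 1. P = [[4]].
Insert 5: appended to row 1. P = [[4, 5]].
Insert 2: 2 bumps 4 from row 1; 4 starts row 2. P = [[2, 5], [4]].
Insert 3: 3 bumps 5 from row 1; 5 appends to row 2. P = [[2, 3], [4, 5]].
Insert 1: 1 bumps 2 from row 1; 2 bumps 4 from row 2; 4 starts row 3. P = [[1, 3], [2, 5], [4]].
Insert 6: appended to row 1. P = [[1, 3, 6], [2, 5], [4]].

So P = [[1, 3, 6], [2, 5], [4]].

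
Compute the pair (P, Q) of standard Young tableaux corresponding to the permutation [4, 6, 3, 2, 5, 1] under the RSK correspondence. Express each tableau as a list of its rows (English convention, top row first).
P = [[1, 5], [2, 6], [3], [4]], Q = [[1, 2], [3, 5], [4], [6]]

Insert each entry of the permutation into P by Schensted row insertion, recording in Q the position of each new cell.

After inserting 4: P = [[4]].
After inserting 6: P = [[4, 6]].
After inserting 3: P = [[3, 6], [4]].
After inserting 2: P = [[2, 6], [3], [4]].
After inserting 5: P = [[2, 5], [3, 6], [4]].
After inserting 1: P = [[1, 5], [2, 6], [3], [4]].

So P = [[1, 5], [2, 6], [3], [4]], Q = [[1, 2], [3, 5], [4], [6]].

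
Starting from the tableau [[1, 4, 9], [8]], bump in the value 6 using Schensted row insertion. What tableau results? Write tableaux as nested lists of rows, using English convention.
In row 1, 6 replaces 9 (the leftmost entry greater than 6); 9 is bumped to row 2. 9 is appended to row 2. The new tableau is [[1, 4, 6], [8, 9]].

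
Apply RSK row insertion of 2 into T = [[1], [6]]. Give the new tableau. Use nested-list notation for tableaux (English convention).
[[1, 2], [6]]

2 is larger than every entry of row 1, so it is appended to row 1. The new tableau is [[1, 2], [6]].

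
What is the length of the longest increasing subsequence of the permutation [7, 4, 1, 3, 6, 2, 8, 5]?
4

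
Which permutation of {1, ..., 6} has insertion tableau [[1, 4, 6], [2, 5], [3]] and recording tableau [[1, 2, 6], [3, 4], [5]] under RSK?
3 5 2 4 1 6

Reverse the RSK construction: for i from n down to 1, find the cell of Q containing i, remove the entry at that cell from P, and reverse-bump it up through P; the value ejected from row 1 is w(i).

Step i=6: Q has 6 at row 1, column 3; remove that cell from P, ejecting 6. So w(6) = 6. P is now [[1, 4], [2, 5], [3]].
Step i=5: Q has 5 at row 3, column 1; remove 3 from row 3 of P and reverse-bump: 3 enters row 2 and ejects 2; 2 enters row 1 and ejects 1. So w(5) = 1. P is now [[2, 4], [3, 5]].
Step i=4: Q has 4 at row 2, column 2; remove 5 from row 2 of P and reverse-bump: 5 enters row 1 and ejects 4. So w(4) = 4. P is now [[2, 5], [3]].
Step i=3: Q has 3 at row 2, column 1; remove 3 from row 2 of P and reverse-bump: 3 enters row 1 and ejects 2. So w(3) = 2. P is now [[3, 5]].
Step i=2: Q has 2 at row 1, column 2; remove that cell from P, ejecting 5. So w(2) = 5. P is now [[3]].
Step i=1: Q has 1 at row 1, column 1; remove that cell from P, ejecting 3. So w(1) = 3. P is now [].

So w = 3 5 2 4 1 6.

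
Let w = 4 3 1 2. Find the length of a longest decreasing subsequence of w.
3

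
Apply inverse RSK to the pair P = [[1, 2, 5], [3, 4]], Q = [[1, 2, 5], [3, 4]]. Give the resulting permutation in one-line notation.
3 4 1 2 5

Reverse the RSK construction: for i from n down to 1, find the cell of Q containing i, remove the entry at that cell from P, and reverse-bump it up through P; the value ejected from row 1 is w(i).

Step i=5: Q has 5 at row 1, column 3; remove that cell from P, ejecting 5. So w(5) = 5. P is now [[1, 2], [3, 4]].
Step i=4: Q has 4 at row 2, column 2; remove 4 from row 2 of P and reverse-bump: 4 enters row 1 and ejects 2. So w(4) = 2. P is now [[1, 4], [3]].
Step i=3: Q has 3 at row 2, column 1; remove 3 from row 2 of P and reverse-bump: 3 enters row 1 and ejects 1. So w(3) = 1. P is now [[3, 4]].
Step i=2: Q has 2 at row 1, column 2; remove that cell from P, ejecting 4. So w(2) = 4. P is now [[3]].
Step i=1: Q has 1 at row 1, column 1; remove that cell from P, ejecting 3. So w(1) = 3. P is now [].

So w = 3 4 1 2 5.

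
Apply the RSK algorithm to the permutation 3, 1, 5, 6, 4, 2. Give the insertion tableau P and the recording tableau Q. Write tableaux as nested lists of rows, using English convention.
P = [[1, 2, 6], [3, 4], [5]], Q = [[1, 3, 4], [2, 5], [6]]

Insert each entry of the permutation into P by Schensted row insertion, recording in Q the position of each new cell.

After inserting 3: P = [[3]].
After inserting 1: P = [[1], [3]].
After inserting 5: P = [[1, 5], [3]].
After inserting 6: P = [[1, 5, 6], [3]].
After inserting 4: P = [[1, 4, 6], [3, 5]].
After inserting 2: P = [[1, 2, 6], [3, 4], [5]].

So P = [[1, 2, 6], [3, 4], [5]], Q = [[1, 3, 4], [2, 5], [6]].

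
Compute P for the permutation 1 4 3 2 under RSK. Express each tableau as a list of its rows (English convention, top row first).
P = [[1, 2], [3], [4]]

Insert 1: appended to row 1. P = [[1]].
Insert 4: appended to row 1. P = [[1, 4]].
Insert 3: 3 bumps 4 from row 1; 4 starts row 2. P = [[1, 3], [4]].
Insert 2: 2 bumps 3 from row 1; 3 bumps 4 from row 2; 4 starts row 3. P = [[1, 2], [3], [4]].

So P = [[1, 2], [3], [4]].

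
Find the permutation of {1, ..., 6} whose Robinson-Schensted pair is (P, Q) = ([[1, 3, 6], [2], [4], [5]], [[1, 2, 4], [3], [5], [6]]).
2 5 4 6 3 1

Reverse the RSK construction: for i from n down to 1, find the cell of Q containing i, remove the entry at that cell from P, and reverse-bump it up through P; the value ejected from row 1 is w(i).

Step i=6: Q has 6 at row 4, column 1; remove 5 from row 4 of P and reverse-bump: 5 enters row 3 and ejects 4; 4 enters row 2 and ejects 2; 2 enters row 1 and ejects 1. So w(6) = 1. P is now [[2, 3, 6], [4], [5]].
Step i=5: Q has 5 at row 3, column 1; remove 5 from row 3 of P and reverse-bump: 5 enters row 2 and ejects 4; 4 enters row 1 and ejects 3. So w(5) = 3. P is now [[2, 4, 6], [5]].
Step i=4: Q has 4 at row 1, column 3; remove that cell from P, ejecting 6. So w(4) = 6. P is now [[2, 4], [5]].
Step i=3: Q has 3 at row 2, column 1; remove 5 from row 2 of P and reverse-bump: 5 enters row 1 and ejects 4. So w(3) = 4. P is now [[2, 5]].
Step i=2: Q has 2 at row 1, column 2; remove that cell from P, ejecting 5. So w(2) = 5. P is now [[2]].
Step i=1: Q has 1 at row 1, column 1; remove that cell from P, ejecting 2. So w(1) = 2. P is now [].

So w = 2 5 4 6 3 1.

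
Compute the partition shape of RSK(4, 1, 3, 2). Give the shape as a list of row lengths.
[2, 1, 1]

Row-insert each entry into an empty tableau.

After inserting 4: P = [[4]].
After inserting 1: P = [[1], [4]].
After inserting 3: P = [[1, 3], [4]].
After inserting 2: P = [[1, 2], [3], [4]].

The final insertion tableau P = [[1, 2], [3], [4]] has shape [2, 1, 1].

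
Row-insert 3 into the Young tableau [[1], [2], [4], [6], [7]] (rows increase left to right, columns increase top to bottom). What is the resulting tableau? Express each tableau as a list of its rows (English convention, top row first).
[[1, 3], [2], [4], [6], [7]]

3 is larger than every entry of row 1, so it is appended to row 1. The new tableau is [[1, 3], [2], [4], [6], [7]].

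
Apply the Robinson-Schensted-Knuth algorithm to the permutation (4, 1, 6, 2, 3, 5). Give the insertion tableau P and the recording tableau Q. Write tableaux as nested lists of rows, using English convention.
Insert each entry of the permutation into P by Schensted row insertion, recording in Q the position of each new cell.

After inserting 4: P = [[4]].
After inserting 1: P = [[1], [4]].
After inserting 6: P = [[1, 6], [4]].
After inserting 2: P = [[1, 2], [4, 6]].
After inserting 3: P = [[1, 2, 3], [4, 6]].
After inserting 5: P = [[1, 2, 3, 5], [4, 6]].

So P = [[1, 2, 3, 5], [4, 6]], Q = [[1, 3, 5, 6], [2, 4]].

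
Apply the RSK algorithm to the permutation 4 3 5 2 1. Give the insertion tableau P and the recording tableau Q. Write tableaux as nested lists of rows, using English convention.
P = [[1, 5], [2], [3], [4]], Q = [[1, 3], [2], [4], [5]]

Insert each entry of the permutation into P by Schensted row insertion, recording in Q the position of each new cell.

Insert 4: appended to row 1. P = [[4]].
Insert 3: 3 bumps 4 from row 1; 4 starts row 2. P = [[3], [4]].
Insert 5: appended to row 1. P = [[3, 5], [4]].
Insert 2: 2 bumps 3 from row 1; 3 bumps 4 from row 2; 4 starts row 3. P = [[2, 5], [3], [4]].
Insert 1: 1 bumps 2 from row 1; 2 bumps 3 from row 2; 3 bumps 4 from row 3; 4 starts row 4. P = [[1, 5], [2], [3], [4]].

So P = [[1, 5], [2], [3], [4]], Q = [[1, 3], [2], [4], [5]].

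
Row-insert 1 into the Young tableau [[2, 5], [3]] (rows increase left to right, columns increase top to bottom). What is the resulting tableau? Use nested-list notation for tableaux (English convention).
In row 1, 1 replaces 2 (the leftmost entry greater than 1); 2 is bumped to row 2. In row 2, 2 replaces 3 (the leftmost entry greater than 2); 3 is bumped to row 3. 3 starts a new row 3. The new tableau is [[1, 5], [2], [3]].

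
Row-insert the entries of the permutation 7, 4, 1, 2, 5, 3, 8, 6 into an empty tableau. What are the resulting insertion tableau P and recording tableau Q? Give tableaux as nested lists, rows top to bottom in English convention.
Insert each entry of the permutation into P by Schensted row insertion, recording in Q the position of each new cell.

Insert 7: appended to row 1. P = [[7]].
Insert 4: 4 bumps 7 from row 1; 7 starts row 2. P = [[4], [7]].
Insert 1: 1 bumps 4 from row 1; 4 bumps 7 from row 2; 7 starts row 3. P = [[1], [4], [7]].
Insert 2: appended to row 1. P = [[1, 2], [4], [7]].
Insert 5: appended to row 1. P = [[1, 2, 5], [4], [7]].
Insert 3: 3 bumps 5 from row 1; 5 appends to row 2. P = [[1, 2, 3], [4, 5], [7]].
Insert 8: appended to row 1. P = [[1, 2, 3, 8], [4, 5], [7]].
Insert 6: 6 bumps 8 from row 1; 8 appends to row 2. P = [[1, 2, 3, 6], [4, 5, 8], [7]].

So P = [[1, 2, 3, 6], [4, 5, 8], [7]], Q = [[1, 4, 5, 7], [2, 6, 8], [3]].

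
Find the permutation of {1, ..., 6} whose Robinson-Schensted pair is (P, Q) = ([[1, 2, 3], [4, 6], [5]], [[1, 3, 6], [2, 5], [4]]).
Reverse RSK: for i = n, n-1, ..., 1, locate i in Q, remove the corresponding corner cell from P, and reverse-bump its entry up through P; the value ejected from row 1 is w(i).

So w = 5 4 6 1 2 3.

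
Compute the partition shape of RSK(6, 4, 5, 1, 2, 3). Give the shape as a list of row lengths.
Row-insert each entry into an empty tableau.

After inserting 6: P = [[6]].
After inserting 4: P = [[4], [6]].
After inserting 5: P = [[4, 5], [6]].
After inserting 1: P = [[1, 5], [4], [6]].
After inserting 2: P = [[1, 2], [4, 5], [6]].
After inserting 3: P = [[1, 2, 3], [4, 5], [6]].

The final insertion tableau P = [[1, 2, 3], [4, 5], [6]] has shape [3, 2, 1].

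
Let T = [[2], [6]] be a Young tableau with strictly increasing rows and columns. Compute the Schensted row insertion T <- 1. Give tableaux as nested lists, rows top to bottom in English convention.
In row 1, 1 replaces 2 (the leftmost entry greater than 1); 2 is bumped to row 2. In row 2, 2 replaces 6 (the leftmost entry greater than 2); 6 is bumped to row 3. 6 starts a new row 3. The new tableau is [[1], [2], [6]].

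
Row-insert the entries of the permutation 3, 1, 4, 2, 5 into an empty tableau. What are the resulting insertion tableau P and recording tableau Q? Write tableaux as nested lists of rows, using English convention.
Insert each entry of the permutation into P by Schensted row insertion, recording in Q the position of each new cell.

Insert 3: appended to row 1. P = [[3]].
Insert 1: 1 bumps 3 from row 1; 3 starts row 2. P = [[1], [3]].
Insert 4: appended to row 1. P = [[1, 4], [3]].
Insert 2: 2 bumps 4 from row 1; 4 appends to row 2. P = [[1, 2], [3, 4]].
Insert 5: appended to row 1. P = [[1, 2, 5], [3, 4]].

So P = [[1, 2, 5], [3, 4]], Q = [[1, 3, 5], [2, 4]].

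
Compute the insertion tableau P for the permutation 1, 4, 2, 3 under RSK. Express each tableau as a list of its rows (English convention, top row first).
P = [[1, 2, 3], [4]]

Insert 1: appended to row 1. P = [[1]].
Insert 4: appended to row 1. P = [[1, 4]].
Insert 2: 2 bumps 4 from row 1; 4 starts row 2. P = [[1, 2], [4]].
Insert 3: appended to row 1. P = [[1, 2, 3], [4]].

So P = [[1, 2, 3], [4]].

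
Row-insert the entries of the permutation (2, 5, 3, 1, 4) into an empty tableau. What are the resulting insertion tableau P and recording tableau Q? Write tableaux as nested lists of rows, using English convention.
Insert each entry of the permutation into P by Schensted row insertion, recording in Q the position of each new cell.

Insert 2: appended to row 1. P = [[2]].
Insert 5: appended to row 1. P = [[2, 5]].
Insert 3: 3 bumps 5 from row 1; 5 starts row 2. P = [[2, 3], [5]].
Insert 1: 1 bumps 2 from row 1; 2 bumps 5 from row 2; 5 starts row 3. P = [[1, 3], [2], [5]].
Insert 4: appended to row 1. P = [[1, 3, 4], [2], [5]].

So P = [[1, 3, 4], [2], [5]], Q = [[1, 2, 5], [3], [4]].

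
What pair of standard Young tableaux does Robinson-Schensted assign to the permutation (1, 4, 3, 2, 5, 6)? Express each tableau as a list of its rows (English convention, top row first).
Insert each entry of the permutation into P by Schensted row insertion, recording in Q the position of each new cell.

Insert 1: appended to row 1. P = [[1]].
Insert 4: appended to row 1. P = [[1, 4]].
Insert 3: 3 bumps 4 from row 1; 4 starts row 2. P = [[1, 3], [4]].
Insert 2: 2 bumps 3 from row 1; 3 bumps 4 from row 2; 4 starts row 3. P = [[1, 2], [3], [4]].
Insert 5: appended to row 1. P = [[1, 2, 5], [3], [4]].
Insert 6: appended to row 1. P = [[1, 2, 5, 6], [3], [4]].

So P = [[1, 2, 5, 6], [3], [4]], Q = [[1, 2, 5, 6], [3], [4]].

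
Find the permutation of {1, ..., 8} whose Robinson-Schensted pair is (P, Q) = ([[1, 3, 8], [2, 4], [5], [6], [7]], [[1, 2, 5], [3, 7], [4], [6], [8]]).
2 7 6 5 8 1 4 3

Reverse the RSK construction: for i from n down to 1, find the cell of Q containing i, remove the entry at that cell from P, and reverse-bump it up through P; the value ejected from row 1 is w(i).

Step i=8: Q has 8 at row 5, column 1; remove 7 from row 5 of P and reverse-bump: 7 enters row 4 and ejects 6; 6 enters row 3 and ejects 5; 5 enters row 2 and ejects 4; 4 enters row 1 and ejects 3. So w(8) = 3. P is now [[1, 4, 8], [2, 5], [6], [7]].
Step i=7: Q has 7 at row 2, column 2; remove 5 from row 2 of P and reverse-bump: 5 enters row 1 and ejects 4. So w(7) = 4. P is now [[1, 5, 8], [2], [6], [7]].
Step i=6: Q has 6 at row 4, column 1; remove 7 from row 4 of P and reverse-bump: 7 enters row 3 and ejects 6; 6 enters row 2 and ejects 2; 2 enters row 1 and ejects 1. So w(6) = 1. P is now [[2, 5, 8], [6], [7]].
Step i=5: Q has 5 at row 1, column 3; remove that cell from P, ejecting 8. So w(5) = 8. P is now [[2, 5], [6], [7]].
Step i=4: Q has 4 at row 3, column 1; remove 7 from row 3 of P and reverse-bump: 7 enters row 2 and ejects 6; 6 enters row 1 and ejects 5. So w(4) = 5. P is now [[2, 6], [7]].
Step i=3: Q has 3 at row 2, column 1; remove 7 from row 2 of P and reverse-bump: 7 enters row 1 and ejects 6. So w(3) = 6. P is now [[2, 7]].
Step i=2: Q has 2 at row 1, column 2; remove that cell from P, ejecting 7. So w(2) = 7. P is now [[2]].
Step i=1: Q has 1 at row 1, column 1; remove that cell from P, ejecting 2. So w(1) = 2. P is now [].

So w = 2 7 6 5 8 1 4 3.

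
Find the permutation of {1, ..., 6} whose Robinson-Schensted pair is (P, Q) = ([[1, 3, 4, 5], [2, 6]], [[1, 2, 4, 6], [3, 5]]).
2 3 1 6 4 5

Reverse the RSK construction: for i from n down to 1, find the cell of Q containing i, remove the entry at that cell from P, and reverse-bump it up through P; the value ejected from row 1 is w(i).

Step i=6: Q has 6 at row 1, column 4; remove that cell from P, ejecting 5. So w(6) = 5. P is now [[1, 3, 4], [2, 6]].
Step i=5: Q has 5 at row 2, column 2; remove 6 from row 2 of P and reverse-bump: 6 enters row 1 and ejects 4. So w(5) = 4. P is now [[1, 3, 6], [2]].
Step i=4: Q has 4 at row 1, column 3; remove that cell from P, ejecting 6. So w(4) = 6. P is now [[1, 3], [2]].
Step i=3: Q has 3 at row 2, column 1; remove 2 from row 2 of P and reverse-bump: 2 enters row 1 and ejects 1. So w(3) = 1. P is now [[2, 3]].
Step i=2: Q has 2 at row 1, column 2; remove that cell from P, ejecting 3. So w(2) = 3. P is now [[2]].
Step i=1: Q has 1 at row 1, column 1; remove that cell from P, ejecting 2. So w(1) = 2. P is now [].

So w = 2 3 1 6 4 5.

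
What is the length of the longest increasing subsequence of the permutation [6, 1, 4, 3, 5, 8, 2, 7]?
4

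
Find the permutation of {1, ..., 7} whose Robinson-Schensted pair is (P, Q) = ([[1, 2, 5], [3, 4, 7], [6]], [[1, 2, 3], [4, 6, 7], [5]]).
Reverse the RSK construction: for i from n down to 1, find the cell of Q containing i, remove the entry at that cell from P, and reverse-bump it up through P; the value ejected from row 1 is w(i).

Step i=7: Q has 7 at row 2, column 3; remove 7 from row 2 of P and reverse-bump: 7 enters row 1 and ejects 5. So w(7) = 5. P is now [[1, 2, 7], [3, 4], [6]].
Step i=6: Q has 6 at row 2, column 2; remove 4 from row 2 of P and reverse-bump: 4 enters row 1 and ejects 2. So w(6) = 2. P is now [[1, 4, 7], [3], [6]].
Step i=5: Q has 5 at row 3, column 1; remove 6 from row 3 of P and reverse-bump: 6 enters row 2 and ejects 3; 3 enters row 1 and ejects 1. So w(5) = 1. P is now [[3, 4, 7], [6]].
Step i=4: Q has 4 at row 2, column 1; remove 6 from row 2 of P and reverse-bump: 6 enters row 1 and ejects 4. So w(4) = 4. P is now [[3, 6, 7]].
Step i=3: Q has 3 at row 1, column 3; remove that cell from P, ejecting 7. So w(3) = 7. P is now [[3, 6]].
Step i=2: Q has 2 at row 1, column 2; remove that cell from P, ejecting 6. So w(2) = 6. P is now [[3]].
Step i=1: Q has 1 at row 1, column 1; remove that cell from P, ejecting 3. So w(1) = 3. P is now [].

So w = 3 6 7 4 1 2 5.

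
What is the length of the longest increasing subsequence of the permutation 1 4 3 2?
2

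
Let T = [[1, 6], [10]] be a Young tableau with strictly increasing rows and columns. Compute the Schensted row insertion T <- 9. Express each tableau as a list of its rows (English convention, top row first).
9 is larger than every entry of row 1, so it is appended to row 1. The new tableau is [[1, 6, 9], [10]].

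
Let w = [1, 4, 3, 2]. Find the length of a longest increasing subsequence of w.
2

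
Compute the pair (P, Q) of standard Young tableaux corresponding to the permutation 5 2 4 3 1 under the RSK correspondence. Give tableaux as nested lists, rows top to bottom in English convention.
P = [[1, 3], [2], [4], [5]], Q = [[1, 3], [2], [4], [5]]

Insert each entry of the permutation into P by Schensted row insertion, recording in Q the position of each new cell.

Insert 5: appended to row 1. P = [[5]].
Insert 2: 2 bumps 5 from row 1; 5 starts row 2. P = [[2], [5]].
Insert 4: appended to row 1. P = [[2, 4], [5]].
Insert 3: 3 bumps 4 from row 1; 4 bumps 5 from row 2; 5 starts row 3. P = [[2, 3], [4], [5]].
Insert 1: 1 bumps 2 from row 1; 2 bumps 4 from row 2; 4 bumps 5 from row 3; 5 starts row 4. P = [[1, 3], [2], [4], [5]].

So P = [[1, 3], [2], [4], [5]], Q = [[1, 3], [2], [4], [5]].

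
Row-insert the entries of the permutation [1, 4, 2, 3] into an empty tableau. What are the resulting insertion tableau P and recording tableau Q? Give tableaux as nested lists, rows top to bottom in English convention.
Insert each entry of the permutation into P by Schensted row insertion, recording in Q the position of each new cell.

Insert 1: appended to row 1. P = [[1]].
Insert 4: appended to row 1. P = [[1, 4]].
Insert 2: 2 bumps 4 from row 1; 4 starts row 2. P = [[1, 2], [4]].
Insert 3: appended to row 1. P = [[1, 2, 3], [4]].

So P = [[1, 2, 3], [4]], Q = [[1, 2, 4], [3]].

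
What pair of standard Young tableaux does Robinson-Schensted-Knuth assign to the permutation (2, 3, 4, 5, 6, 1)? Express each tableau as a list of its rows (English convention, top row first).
P = [[1, 3, 4, 5, 6], [2]], Q = [[1, 2, 3, 4, 5], [6]]

Insert each entry of the permutation into P by Schensted row insertion, recording in Q the position of each new cell.

After inserting 2: P = [[2]].
After inserting 3: P = [[2, 3]].
After inserting 4: P = [[2, 3, 4]].
After inserting 5: P = [[2, 3, 4, 5]].
After inserting 6: P = [[2, 3, 4, 5, 6]].
After inserting 1: P = [[1, 3, 4, 5, 6], [2]].

So P = [[1, 3, 4, 5, 6], [2]], Q = [[1, 2, 3, 4, 5], [6]].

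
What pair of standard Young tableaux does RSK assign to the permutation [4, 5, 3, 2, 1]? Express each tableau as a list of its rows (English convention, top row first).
Insert each entry of the permutation into P by Schensted row insertion, recording in Q the position of each new cell.

Insert 4: appended to row 1. P = [[4]].
Insert 5: appended to row 1. P = [[4, 5]].
Insert 3: 3 bumps 4 from row 1; 4 starts row 2. P = [[3, 5], [4]].
Insert 2: 2 bumps 3 from row 1; 3 bumps 4 from row 2; 4 starts row 3. P = [[2, 5], [3], [4]].
Insert 1: 1 bumps 2 from row 1; 2 bumps 3 from row 2; 3 bumps 4 from row 3; 4 starts row 4. P = [[1, 5], [2], [3], [4]].

So P = [[1, 5], [2], [3], [4]], Q = [[1, 2], [3], [4], [5]].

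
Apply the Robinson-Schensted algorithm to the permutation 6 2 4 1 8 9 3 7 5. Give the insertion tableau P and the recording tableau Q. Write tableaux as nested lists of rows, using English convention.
P = [[1, 3, 5, 9], [2, 4, 7], [6, 8]], Q = [[1, 3, 5, 6], [2, 7, 8], [4, 9]]

Insert each entry of the permutation into P by Schensted row insertion, recording in Q the position of each new cell.

After inserting 6: P = [[6]].
After inserting 2: P = [[2], [6]].
After inserting 4: P = [[2, 4], [6]].
After inserting 1: P = [[1, 4], [2], [6]].
After inserting 8: P = [[1, 4, 8], [2], [6]].
After inserting 9: P = [[1, 4, 8, 9], [2], [6]].
After inserting 3: P = [[1, 3, 8, 9], [2, 4], [6]].
After inserting 7: P = [[1, 3, 7, 9], [2, 4, 8], [6]].
After inserting 5: P = [[1, 3, 5, 9], [2, 4, 7], [6, 8]].

So P = [[1, 3, 5, 9], [2, 4, 7], [6, 8]], Q = [[1, 3, 5, 6], [2, 7, 8], [4, 9]].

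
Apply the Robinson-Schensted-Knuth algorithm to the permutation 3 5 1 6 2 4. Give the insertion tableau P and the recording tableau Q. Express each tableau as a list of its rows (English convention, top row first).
P = [[1, 2, 4], [3, 5, 6]], Q = [[1, 2, 4], [3, 5, 6]]

Insert each entry of the permutation into P by Schensted row insertion, recording in Q the position of each new cell.

After inserting 3: P = [[3]].
After inserting 5: P = [[3, 5]].
After inserting 1: P = [[1, 5], [3]].
After inserting 6: P = [[1, 5, 6], [3]].
After inserting 2: P = [[1, 2, 6], [3, 5]].
After inserting 4: P = [[1, 2, 4], [3, 5, 6]].

So P = [[1, 2, 4], [3, 5, 6]], Q = [[1, 2, 4], [3, 5, 6]].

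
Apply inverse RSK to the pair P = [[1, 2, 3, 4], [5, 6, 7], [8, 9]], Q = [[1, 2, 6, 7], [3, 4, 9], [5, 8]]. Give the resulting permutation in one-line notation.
Reverse RSK: for i = n, n-1, ..., 1, locate i in Q, remove the corresponding corner cell from P, and reverse-bump its entry up through P; the value ejected from row 1 is w(i).

So w = 8 9 1 5 2 6 7 3 4.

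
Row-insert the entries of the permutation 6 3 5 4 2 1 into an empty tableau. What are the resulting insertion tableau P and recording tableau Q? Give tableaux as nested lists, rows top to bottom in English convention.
P = [[1, 4], [2], [3], [5], [6]], Q = [[1, 3], [2], [4], [5], [6]]

Insert each entry of the permutation into P by Schensted row insertion, recording in Q the position of each new cell.

After inserting 6: P = [[6]].
After inserting 3: P = [[3], [6]].
After inserting 5: P = [[3, 5], [6]].
After inserting 4: P = [[3, 4], [5], [6]].
After inserting 2: P = [[2, 4], [3], [5], [6]].
After inserting 1: P = [[1, 4], [2], [3], [5], [6]].

So P = [[1, 4], [2], [3], [5], [6]], Q = [[1, 3], [2], [4], [5], [6]].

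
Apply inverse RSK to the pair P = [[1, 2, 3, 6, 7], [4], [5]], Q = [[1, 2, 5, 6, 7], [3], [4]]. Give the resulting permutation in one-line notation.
Reverse the RSK construction: for i from n down to 1, find the cell of Q containing i, remove the entry at that cell from P, and reverse-bump it up through P; the value ejected from row 1 is w(i).

Step i=7: Q has 7 at row 1, column 5; remove that cell from P, ejecting 7. So w(7) = 7. P is now [[1, 2, 3, 6], [4], [5]].
Step i=6: Q has 6 at row 1, column 4; remove that cell from P, ejecting 6. So w(6) = 6. P is now [[1, 2, 3], [4], [5]].
Step i=5: Q has 5 at row 1, column 3; remove that cell from P, ejecting 3. So w(5) = 3. P is now [[1, 2], [4], [5]].
Step i=4: Q has 4 at row 3, column 1; remove 5 from row 3 of P and reverse-bump: 5 enters row 2 and ejects 4; 4 enters row 1 and ejects 2. So w(4) = 2. P is now [[1, 4], [5]].
Step i=3: Q has 3 at row 2, column 1; remove 5 from row 2 of P and reverse-bump: 5 enters row 1 and ejects 4. So w(3) = 4. P is now [[1, 5]].
Step i=2: Q has 2 at row 1, column 2; remove that cell from P, ejecting 5. So w(2) = 5. P is now [[1]].
Step i=1: Q has 1 at row 1, column 1; remove that cell from P, ejecting 1. So w(1) = 1. P is now [].

So w = 1 5 4 2 3 6 7.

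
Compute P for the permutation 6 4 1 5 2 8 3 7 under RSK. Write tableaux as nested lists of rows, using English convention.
Insert 6: appended to row 1. P = [[6]].
Insert 4: 4 bumps 6 from row 1; 6 starts row 2. P = [[4], [6]].
Insert 1: 1 bumps 4 from row 1; 4 bumps 6 from row 2; 6 starts row 3. P = [[1], [4], [6]].
Insert 5: appended to row 1. P = [[1, 5], [4], [6]].
Insert 2: 2 bumps 5 from row 1; 5 appends to row 2. P = [[1, 2], [4, 5], [6]].
Insert 8: appended to row 1. P = [[1, 2, 8], [4, 5], [6]].
Insert 3: 3 bumps 8 from row 1; 8 appends to row 2. P = [[1, 2, 3], [4, 5, 8], [6]].
Insert 7: appended to row 1. P = [[1, 2, 3, 7], [4, 5, 8], [6]].

So P = [[1, 2, 3, 7], [4, 5, 8], [6]].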